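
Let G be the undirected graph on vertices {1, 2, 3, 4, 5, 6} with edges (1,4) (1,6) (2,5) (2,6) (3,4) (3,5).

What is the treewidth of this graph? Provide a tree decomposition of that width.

Treewidth 2.
Bags: B1 = {1, 4, 6}  B2 = {3, 4, 6}  B3 = {3, 5, 6}  B4 = {2, 5, 6}
Tree: B1–B2, B2–B3, B3–B4

Every bag has size at most 3, so the width is 3 − 1 = 2 and tw(G) ≤ 2. For the lower bound, G contains the cycle 6–1–4–3–5–2–6, so G is not a forest; only forests have treewidth ≤ 1, hence tw(G) ≥ 2. Combining the bounds, tw(G) = 2.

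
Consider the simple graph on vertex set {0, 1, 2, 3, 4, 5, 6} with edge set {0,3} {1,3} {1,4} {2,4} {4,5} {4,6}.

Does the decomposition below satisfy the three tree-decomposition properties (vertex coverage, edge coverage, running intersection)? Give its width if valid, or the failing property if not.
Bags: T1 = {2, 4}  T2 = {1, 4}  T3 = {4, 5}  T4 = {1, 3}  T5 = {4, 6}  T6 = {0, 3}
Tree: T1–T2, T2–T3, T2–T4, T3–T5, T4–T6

Vertex coverage: the bags together contain {0, 1, 2, 3, 4, 5, 6}, the full vertex set. Edge coverage: each edge of G has both endpoints in at least one bag. Running intersection: for every vertex, the bags containing it form a connected subtree. All three properties hold, so this is a valid tree decomposition of width max|bag| − 1 = 1, and hence tw(G) ≤ 1.

Yes; width 1.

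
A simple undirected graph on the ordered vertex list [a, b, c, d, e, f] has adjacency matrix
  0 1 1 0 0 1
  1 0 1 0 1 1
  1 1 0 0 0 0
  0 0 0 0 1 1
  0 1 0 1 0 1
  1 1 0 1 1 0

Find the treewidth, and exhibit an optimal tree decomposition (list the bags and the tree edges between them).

Every bag has size at most 3, so the width is 3 − 1 = 2 and tw(G) ≤ 2. For the lower bound, the 3 vertices {a, b, c} are pairwise adjacent, and any tree decomposition puts a clique entirely inside one bag — forcing width ≥ 2. Combining the bounds, tw(G) = 2.

Treewidth 2.
One optimal decomposition is:
Bags: B1 = {a, b, f}  B2 = {a, b, c}  B3 = {b, e, f}  B4 = {d, e, f}
Tree: B1–B2, B1–B3, B3–B4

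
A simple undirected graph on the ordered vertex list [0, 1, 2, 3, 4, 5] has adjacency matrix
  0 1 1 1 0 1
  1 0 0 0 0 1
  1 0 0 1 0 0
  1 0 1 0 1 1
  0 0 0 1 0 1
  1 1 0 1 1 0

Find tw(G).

A width-2 tree decomposition is:
Bags: B1 = {0, 1, 5}  B2 = {0, 3, 5}  B3 = {3, 4, 5}  B4 = {0, 2, 3}
Tree: B1–B2, B2–B3, B2–B4
Each bag holds 3 vertices, so the decomposition has width 2, which upper-bounds the treewidth. Conversely, {0, 1, 5} is a clique of size 3, and the vertices of any clique must share a bag in every tree decomposition; so some bag has ≥ 3 vertices and tw(G) ≥ 2. Combining the bounds, tw(G) = 2.

2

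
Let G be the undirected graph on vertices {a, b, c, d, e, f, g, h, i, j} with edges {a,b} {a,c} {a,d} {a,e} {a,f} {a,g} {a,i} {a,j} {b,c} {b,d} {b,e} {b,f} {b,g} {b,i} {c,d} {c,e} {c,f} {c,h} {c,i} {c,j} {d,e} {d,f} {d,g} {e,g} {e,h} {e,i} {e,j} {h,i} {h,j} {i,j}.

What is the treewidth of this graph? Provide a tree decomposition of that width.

Treewidth 4.
One optimal decomposition is:
Bags: B1 = {a, b, c, d, e}  B2 = {a, b, c, e, i}  B3 = {a, c, e, i, j}  B4 = {a, b, d, e, g}  B5 = {c, e, h, i, j}  B6 = {a, b, c, d, f}
Tree: B1–B2, B2–B3, B1–B4, B3–B5, B1–B6

Every bag has size at most 5, so the width is 5 − 1 = 4 and tw(G) ≤ 4. For the lower bound, the 5 vertices {a, b, d, e, g} are pairwise adjacent, and any tree decomposition puts a clique entirely inside one bag — forcing width ≥ 4. Combining the bounds, tw(G) = 4.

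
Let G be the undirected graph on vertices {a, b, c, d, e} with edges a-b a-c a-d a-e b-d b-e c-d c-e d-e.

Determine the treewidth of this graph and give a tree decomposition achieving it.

The largest bag has 4 vertices, giving width 3; this decomposition certifies tw(G) ≤ 3. For the lower bound, the 4 vertices {a, c, d, e} are pairwise adjacent, and any tree decomposition puts a clique entirely inside one bag — forcing width ≥ 3. Combining the bounds, tw(G) = 3.

Treewidth 3.
One such decomposition:
Bags: B1 = {a, b, d, e}  B2 = {a, c, d, e}
Tree: B1–B2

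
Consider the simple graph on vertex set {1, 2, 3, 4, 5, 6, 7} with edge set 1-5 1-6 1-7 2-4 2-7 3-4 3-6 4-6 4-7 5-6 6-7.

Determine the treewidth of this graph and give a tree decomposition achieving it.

Treewidth 2.
One such decomposition:
Bags: B1 = {4, 6, 7}  B2 = {1, 6, 7}  B3 = {3, 4, 6}  B4 = {1, 5, 6}  B5 = {2, 4, 7}
Tree: B1–B2, B1–B3, B2–B4, B1–B5

Each bag holds 3 vertices, so the decomposition has width 2, which upper-bounds the treewidth. For the lower bound, the 3 vertices {2, 4, 7} are pairwise adjacent, and any tree decomposition puts a clique entirely inside one bag — forcing width ≥ 2. The upper and lower bounds meet at 2, so that is the treewidth.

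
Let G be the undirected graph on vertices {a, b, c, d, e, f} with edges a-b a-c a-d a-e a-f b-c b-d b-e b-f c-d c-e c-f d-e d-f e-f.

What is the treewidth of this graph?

A width-5 tree decomposition is:
Bags: B1 = {a, b, c, d, e, f}
Tree: (single bag)
A single bag containing all 6 vertices is trivially a valid decomposition of width 5. For the lower bound, the 6 vertices {a, b, c, d, e, f} are pairwise adjacent, and any tree decomposition puts a clique entirely inside one bag — forcing width ≥ 5. Combining the bounds, tw(G) = 5.

5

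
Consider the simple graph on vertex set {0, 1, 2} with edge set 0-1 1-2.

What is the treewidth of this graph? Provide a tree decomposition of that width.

The largest bag has 2 vertices, giving width 1; this decomposition certifies tw(G) ≤ 1. Any graph with an edge has treewidth ≥ 1, and G has the edge 1–0. Therefore the treewidth is 1.

Treewidth 1.
Bags: B1 = {0, 1}  B2 = {1, 2}
Tree: B1–B2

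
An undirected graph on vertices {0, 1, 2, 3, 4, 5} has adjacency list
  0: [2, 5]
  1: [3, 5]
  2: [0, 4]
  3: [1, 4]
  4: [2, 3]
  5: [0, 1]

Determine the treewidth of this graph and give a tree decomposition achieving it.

Every bag has size at most 3, so the width is 3 − 1 = 2 and tw(G) ≤ 2. Since 2–4–3–1–5–0–2 is a cycle in G, G is not acyclic. Forests are exactly the graphs of treewidth ≤ 1, so tw(G) ≥ 2. The upper and lower bounds meet at 2, so that is the treewidth.

Treewidth 2.
One optimal decomposition is:
Bags: B1 = {2, 3, 4}  B2 = {1, 2, 3}  B3 = {1, 2, 5}  B4 = {0, 2, 5}
Tree: B1–B2, B2–B3, B3–B4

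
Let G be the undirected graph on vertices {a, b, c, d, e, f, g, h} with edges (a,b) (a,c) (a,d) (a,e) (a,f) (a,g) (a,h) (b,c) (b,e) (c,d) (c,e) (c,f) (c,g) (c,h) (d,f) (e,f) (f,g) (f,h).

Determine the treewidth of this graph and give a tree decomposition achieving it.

Treewidth 3.
One optimal decomposition is:
Bags: B1 = {a, c, f, h}  B2 = {a, c, d, f}  B3 = {a, c, f, g}  B4 = {a, c, e, f}  B5 = {a, b, c, e}
Tree: B1–B2, B1–B3, B1–B4, B4–B5

Every bag has size at most 4, so the width is 4 − 1 = 3 and tw(G) ≤ 3. For the lower bound, the 4 vertices {a, c, d, f} are pairwise adjacent, and any tree decomposition puts a clique entirely inside one bag — forcing width ≥ 3. Combining the bounds, tw(G) = 3.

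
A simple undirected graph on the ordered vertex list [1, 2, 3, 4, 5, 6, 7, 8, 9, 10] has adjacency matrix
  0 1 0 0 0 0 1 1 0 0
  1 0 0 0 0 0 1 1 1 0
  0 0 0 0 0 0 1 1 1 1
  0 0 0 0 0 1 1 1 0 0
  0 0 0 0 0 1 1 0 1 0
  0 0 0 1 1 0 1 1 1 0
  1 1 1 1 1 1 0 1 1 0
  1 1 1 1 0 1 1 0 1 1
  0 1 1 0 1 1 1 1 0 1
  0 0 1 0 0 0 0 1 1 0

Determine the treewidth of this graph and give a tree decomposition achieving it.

Each bag holds 4 vertices, so the decomposition has width 3, which upper-bounds the treewidth. Conversely, {3, 8, 9, 10} is a clique of size 4, and the vertices of any clique must share a bag in every tree decomposition; so some bag has ≥ 4 vertices and tw(G) ≥ 3. Therefore the treewidth is 3.

Treewidth 3.
One optimal decomposition is:
Bags: B1 = {6, 7, 8, 9}  B2 = {4, 6, 7, 8}  B3 = {3, 7, 8, 9}  B4 = {2, 7, 8, 9}  B5 = {3, 8, 9, 10}  B6 = {1, 2, 7, 8}  B7 = {5, 6, 7, 9}
Tree: B1–B2, B1–B3, B1–B4, B3–B5, B4–B6, B1–B7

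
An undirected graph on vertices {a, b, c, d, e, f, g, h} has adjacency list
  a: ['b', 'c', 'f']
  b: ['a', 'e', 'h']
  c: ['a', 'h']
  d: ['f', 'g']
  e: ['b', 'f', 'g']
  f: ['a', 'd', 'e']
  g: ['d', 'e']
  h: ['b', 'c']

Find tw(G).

A width-2 tree decomposition is:
Bags: B1 = {d, e, g}  B2 = {d, e, f}  B3 = {b, e, f}  B4 = {a, b, f}  B5 = {a, b, h}  B6 = {a, c, h}
Tree: B1–B2, B2–B3, B3–B4, B4–B5, B5–B6
Every bag has size at most 3, so the width is 3 − 1 = 2 and tw(G) ≤ 2. For the lower bound, G contains the cycle g–d–f–e–g, so G is not a forest; only forests have treewidth ≤ 1, hence tw(G) ≥ 2. The upper and lower bounds meet at 2, so that is the treewidth.

2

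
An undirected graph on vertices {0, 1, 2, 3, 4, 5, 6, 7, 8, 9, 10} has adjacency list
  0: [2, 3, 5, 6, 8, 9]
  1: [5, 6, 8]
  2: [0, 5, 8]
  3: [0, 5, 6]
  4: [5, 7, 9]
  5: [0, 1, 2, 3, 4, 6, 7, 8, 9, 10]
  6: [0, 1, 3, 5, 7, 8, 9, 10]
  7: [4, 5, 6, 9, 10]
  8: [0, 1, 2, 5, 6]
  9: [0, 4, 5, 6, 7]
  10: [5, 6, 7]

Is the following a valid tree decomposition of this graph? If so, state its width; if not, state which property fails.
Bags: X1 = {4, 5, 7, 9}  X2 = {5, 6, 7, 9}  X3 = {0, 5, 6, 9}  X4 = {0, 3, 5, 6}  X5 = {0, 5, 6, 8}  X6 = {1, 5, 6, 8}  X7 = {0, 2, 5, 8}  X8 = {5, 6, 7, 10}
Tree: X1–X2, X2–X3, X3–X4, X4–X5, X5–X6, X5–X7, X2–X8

Checking the three conditions: (i) the bags cover all of {0, 1, 2, 3, 4, 5, 6, 7, 8, 9, 10}; (ii) for each edge, some bag contains both endpoints; (iii) the bags containing any fixed vertex form a subtree. All hold, so the decomposition is valid with width 4 − 1 = 3.

Yes; width 3.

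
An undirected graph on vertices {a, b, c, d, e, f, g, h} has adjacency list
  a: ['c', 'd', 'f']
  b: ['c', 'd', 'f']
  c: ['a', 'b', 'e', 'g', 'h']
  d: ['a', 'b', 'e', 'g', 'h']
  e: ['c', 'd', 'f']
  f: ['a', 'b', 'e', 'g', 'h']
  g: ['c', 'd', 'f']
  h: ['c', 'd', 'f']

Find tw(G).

3

A width-3 tree decomposition is:
Bags: B1 = {c, d, e, f}  B2 = {b, c, d, f}  B3 = {a, c, d, f}  B4 = {c, d, f, g}  B5 = {c, d, f, h}
Tree: B1–B2, B2–B3, B3–B4, B4–B5
Each bag holds 4 vertices, so the decomposition has width 3, which upper-bounds the treewidth. For the lower bound: the 4 vertex sets {c,e}, {b,d}, {f}, {a} are disjoint, each induces a connected subgraph, and every pair is joined by at least one edge of G. Contracting each set to a single vertex therefore yields K_{4} as a minor, and since treewidth is minor-monotone, tw(G) ≥ tw(K_{4}) = 3. The upper and lower bounds meet at 3, so that is the treewidth.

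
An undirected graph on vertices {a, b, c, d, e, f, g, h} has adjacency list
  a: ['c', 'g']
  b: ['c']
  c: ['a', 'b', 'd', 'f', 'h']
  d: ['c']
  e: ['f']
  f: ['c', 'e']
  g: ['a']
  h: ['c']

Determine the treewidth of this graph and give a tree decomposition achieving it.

Treewidth 1.
One such decomposition:
Bags: B1 = {c, f}  B2 = {a, c}  B3 = {c, d}  B4 = {e, f}  B5 = {b, c}  B6 = {a, g}  B7 = {c, h}
Tree: B1–B2, B2–B3, B1–B4, B3–B5, B2–B6, B3–B7

The largest bag has 2 vertices, giving width 1; this decomposition certifies tw(G) ≤ 1. Any graph with an edge has treewidth ≥ 1, and G has the edge c–f. Therefore the treewidth is 1.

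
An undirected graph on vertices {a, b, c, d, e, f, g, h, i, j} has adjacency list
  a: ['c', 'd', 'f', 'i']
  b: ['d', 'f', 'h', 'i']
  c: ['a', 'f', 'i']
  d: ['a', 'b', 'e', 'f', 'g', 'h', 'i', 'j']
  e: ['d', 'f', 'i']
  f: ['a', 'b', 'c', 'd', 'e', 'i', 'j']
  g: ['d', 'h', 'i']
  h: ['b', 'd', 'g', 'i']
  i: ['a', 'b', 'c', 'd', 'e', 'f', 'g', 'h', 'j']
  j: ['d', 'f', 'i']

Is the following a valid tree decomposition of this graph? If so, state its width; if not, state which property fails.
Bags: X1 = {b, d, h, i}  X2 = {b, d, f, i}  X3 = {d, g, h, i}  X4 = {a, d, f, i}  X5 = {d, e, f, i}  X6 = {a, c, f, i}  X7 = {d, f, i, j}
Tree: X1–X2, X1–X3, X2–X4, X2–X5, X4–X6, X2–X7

Yes; width 3.

Checking the three conditions: (i) the bags cover all of {a, b, c, d, e, f, g, h, i, j}; (ii) for each edge, some bag contains both endpoints; (iii) the bags containing any fixed vertex form a subtree. All hold, so the decomposition is valid with width 4 − 1 = 3.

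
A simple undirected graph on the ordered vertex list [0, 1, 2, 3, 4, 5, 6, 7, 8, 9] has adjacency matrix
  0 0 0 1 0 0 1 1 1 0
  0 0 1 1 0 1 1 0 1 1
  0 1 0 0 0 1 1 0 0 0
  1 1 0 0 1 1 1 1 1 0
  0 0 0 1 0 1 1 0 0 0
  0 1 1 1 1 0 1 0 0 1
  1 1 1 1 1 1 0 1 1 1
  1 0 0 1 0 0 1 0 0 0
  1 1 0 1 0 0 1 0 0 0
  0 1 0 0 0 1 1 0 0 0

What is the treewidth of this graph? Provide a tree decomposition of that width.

Every bag has size at most 4, so the width is 4 − 1 = 3 and tw(G) ≤ 3. For the lower bound, the 4 vertices {1, 5, 6, 9} are pairwise adjacent, and any tree decomposition puts a clique entirely inside one bag — forcing width ≥ 3. Hence tw(G) = 3 exactly.

Treewidth 3.
One such decomposition:
Bags: B1 = {1, 3, 5, 6}  B2 = {1, 3, 6, 8}  B3 = {1, 2, 5, 6}  B4 = {0, 3, 6, 8}  B5 = {1, 5, 6, 9}  B6 = {3, 4, 5, 6}  B7 = {0, 3, 6, 7}
Tree: B1–B2, B1–B3, B2–B4, B3–B5, B1–B6, B4–B7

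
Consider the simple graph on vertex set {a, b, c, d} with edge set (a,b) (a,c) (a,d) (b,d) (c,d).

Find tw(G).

2

A width-2 tree decomposition is:
Bags: B1 = {a, b, d}  B2 = {a, c, d}
Tree: B1–B2
Every bag has size at most 3, so the width is 3 − 1 = 2 and tw(G) ≤ 2. Conversely, {a, c, d} is a clique of size 3, and the vertices of any clique must share a bag in every tree decomposition; so some bag has ≥ 3 vertices and tw(G) ≥ 2. Combining the bounds, tw(G) = 2.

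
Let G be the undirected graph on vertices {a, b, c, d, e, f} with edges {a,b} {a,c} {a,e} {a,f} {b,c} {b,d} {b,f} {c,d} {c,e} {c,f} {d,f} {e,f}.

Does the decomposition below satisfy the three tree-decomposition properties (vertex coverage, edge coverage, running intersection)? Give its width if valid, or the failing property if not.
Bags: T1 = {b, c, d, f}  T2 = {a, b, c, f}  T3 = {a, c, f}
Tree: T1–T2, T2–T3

No — vertex e appears in no bag.

A tree decomposition must satisfy three properties: every vertex lies in some bag; for every edge, both endpoints lie together in some bag; and for every vertex, the bags containing it form a connected subtree. Here vertex e appears in no bag, so the decomposition is invalid.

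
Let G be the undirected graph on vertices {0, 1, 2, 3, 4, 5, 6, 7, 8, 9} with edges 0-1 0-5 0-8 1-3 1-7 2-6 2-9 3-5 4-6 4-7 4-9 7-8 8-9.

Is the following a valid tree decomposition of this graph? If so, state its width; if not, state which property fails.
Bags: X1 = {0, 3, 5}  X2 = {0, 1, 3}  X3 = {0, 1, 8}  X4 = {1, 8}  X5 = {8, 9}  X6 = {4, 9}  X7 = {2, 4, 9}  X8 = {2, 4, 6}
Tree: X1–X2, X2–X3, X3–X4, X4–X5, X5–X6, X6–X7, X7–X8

A tree decomposition must satisfy three properties: every vertex lies in some bag; for every edge, both endpoints lie together in some bag; and for every vertex, the bags containing it form a connected subtree. Here vertex 7 appears in no bag, so the decomposition is invalid.

No — vertex 7 appears in no bag.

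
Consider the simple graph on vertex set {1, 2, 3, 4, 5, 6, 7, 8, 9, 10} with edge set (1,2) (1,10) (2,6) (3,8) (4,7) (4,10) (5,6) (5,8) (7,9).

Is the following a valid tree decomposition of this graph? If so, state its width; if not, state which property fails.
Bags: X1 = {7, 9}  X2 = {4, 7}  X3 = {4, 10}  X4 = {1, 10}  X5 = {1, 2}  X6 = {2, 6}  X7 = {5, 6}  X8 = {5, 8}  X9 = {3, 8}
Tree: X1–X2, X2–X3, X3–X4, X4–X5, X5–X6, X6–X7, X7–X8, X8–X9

Yes; width 1.

Vertex coverage: the bags together contain {1, 2, 3, 4, 5, 6, 7, 8, 9, 10}, the full vertex set. Edge coverage: each edge of G has both endpoints in at least one bag. Running intersection: for every vertex, the bags containing it form a connected subtree. All three properties hold, so this is a valid tree decomposition of width max|bag| − 1 = 1, and hence tw(G) ≤ 1.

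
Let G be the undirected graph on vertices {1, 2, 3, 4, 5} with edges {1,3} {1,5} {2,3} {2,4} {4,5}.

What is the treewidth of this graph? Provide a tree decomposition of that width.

Treewidth 2.
One such decomposition:
Bags: B1 = {2, 4, 5}  B2 = {1, 2, 5}  B3 = {1, 2, 3}
Tree: B1–B2, B2–B3

The largest bag has 3 vertices, giving width 2; this decomposition certifies tw(G) ≤ 2. For the lower bound, G contains the cycle 2–4–5–1–3–2, so G is not a forest; only forests have treewidth ≤ 1, hence tw(G) ≥ 2. Combining the bounds, tw(G) = 2.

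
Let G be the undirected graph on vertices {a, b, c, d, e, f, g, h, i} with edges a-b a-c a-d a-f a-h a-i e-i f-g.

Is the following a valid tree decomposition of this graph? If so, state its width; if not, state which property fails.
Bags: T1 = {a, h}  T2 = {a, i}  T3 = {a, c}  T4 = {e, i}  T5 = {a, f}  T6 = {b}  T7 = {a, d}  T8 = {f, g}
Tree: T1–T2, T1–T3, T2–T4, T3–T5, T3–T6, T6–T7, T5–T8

A tree decomposition must satisfy three properties: every vertex lies in some bag; for every edge, both endpoints lie together in some bag; and for every vertex, the bags containing it form a connected subtree. Here edge (a,b) lies in no bag, so the decomposition is invalid.

No — edge (a,b) lies in no bag.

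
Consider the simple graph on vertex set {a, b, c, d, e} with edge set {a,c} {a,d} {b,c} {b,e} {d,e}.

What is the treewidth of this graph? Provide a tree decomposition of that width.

Treewidth 2.
Bags: B1 = {b, c, e}  B2 = {c, d, e}  B3 = {a, c, d}
Tree: B1–B2, B2–B3

The largest bag has 3 vertices, giving width 2; this decomposition certifies tw(G) ≤ 2. Since c–b–e–d–a–c is a cycle in G, G is not acyclic. Forests are exactly the graphs of treewidth ≤ 1, so tw(G) ≥ 2. The upper and lower bounds meet at 2, so that is the treewidth.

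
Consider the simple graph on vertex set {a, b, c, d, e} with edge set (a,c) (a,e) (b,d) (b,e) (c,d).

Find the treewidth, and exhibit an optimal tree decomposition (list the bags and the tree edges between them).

Every bag has size at most 3, so the width is 3 − 1 = 2 and tw(G) ≤ 2. For the lower bound, G contains the cycle c–d–b–e–a–c, so G is not a forest; only forests have treewidth ≤ 1, hence tw(G) ≥ 2. Therefore the treewidth is 2.

Treewidth 2.
One optimal decomposition is:
Bags: B1 = {b, c, d}  B2 = {b, c, e}  B3 = {a, c, e}
Tree: B1–B2, B2–B3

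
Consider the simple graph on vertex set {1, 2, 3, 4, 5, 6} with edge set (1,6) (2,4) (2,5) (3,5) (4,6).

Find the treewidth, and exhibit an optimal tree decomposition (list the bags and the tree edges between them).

Treewidth 1.
One optimal decomposition is:
Bags: B1 = {3, 5}  B2 = {2, 5}  B3 = {2, 4}  B4 = {4, 6}  B5 = {1, 6}
Tree: B1–B2, B2–B3, B3–B4, B4–B5

The largest bag has 2 vertices, giving width 1; this decomposition certifies tw(G) ≤ 1. G has an edge, so its treewidth is at least 1. Therefore the treewidth is 1.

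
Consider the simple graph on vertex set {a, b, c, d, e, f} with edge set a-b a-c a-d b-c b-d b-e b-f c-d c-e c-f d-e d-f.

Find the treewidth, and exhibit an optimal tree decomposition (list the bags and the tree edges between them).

Each bag holds 4 vertices, so the decomposition has width 3, which upper-bounds the treewidth. On the other hand G contains the 4-clique {b, c, d, e}. A clique must lie in a single bag of any decomposition, so no decomposition can have width below 3. The upper and lower bounds meet at 3, so that is the treewidth.

Treewidth 3.
One such decomposition:
Bags: B1 = {b, c, d, e}  B2 = {b, c, d, f}  B3 = {a, b, c, d}
Tree: B1–B2, B1–B3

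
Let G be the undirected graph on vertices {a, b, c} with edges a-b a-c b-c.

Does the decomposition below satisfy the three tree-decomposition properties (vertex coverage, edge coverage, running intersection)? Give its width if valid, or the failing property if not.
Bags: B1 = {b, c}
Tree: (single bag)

A tree decomposition must satisfy three properties: every vertex lies in some bag; for every edge, both endpoints lie together in some bag; and for every vertex, the bags containing it form a connected subtree. Here vertex a appears in no bag, so the decomposition is invalid.

No — vertex a appears in no bag.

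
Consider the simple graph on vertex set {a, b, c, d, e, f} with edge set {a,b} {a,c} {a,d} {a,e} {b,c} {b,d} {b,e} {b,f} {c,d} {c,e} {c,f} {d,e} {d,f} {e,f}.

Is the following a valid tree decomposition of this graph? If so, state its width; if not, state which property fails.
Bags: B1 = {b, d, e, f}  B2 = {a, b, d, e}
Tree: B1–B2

A tree decomposition must satisfy three properties: every vertex lies in some bag; for every edge, both endpoints lie together in some bag; and for every vertex, the bags containing it form a connected subtree. Here vertex c appears in no bag, so the decomposition is invalid.

No — vertex c appears in no bag.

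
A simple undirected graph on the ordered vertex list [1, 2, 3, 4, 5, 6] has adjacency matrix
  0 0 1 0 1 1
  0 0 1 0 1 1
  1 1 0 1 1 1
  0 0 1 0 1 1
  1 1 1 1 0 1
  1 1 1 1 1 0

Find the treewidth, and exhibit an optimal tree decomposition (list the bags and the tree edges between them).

Treewidth 3.
One optimal decomposition is:
Bags: B1 = {2, 3, 5, 6}  B2 = {3, 4, 5, 6}  B3 = {1, 3, 5, 6}
Tree: B1–B2, B1–B3

The largest bag has 4 vertices, giving width 3; this decomposition certifies tw(G) ≤ 3. For the lower bound, the 4 vertices {1, 3, 5, 6} are pairwise adjacent, and any tree decomposition puts a clique entirely inside one bag — forcing width ≥ 3. The upper and lower bounds meet at 3, so that is the treewidth.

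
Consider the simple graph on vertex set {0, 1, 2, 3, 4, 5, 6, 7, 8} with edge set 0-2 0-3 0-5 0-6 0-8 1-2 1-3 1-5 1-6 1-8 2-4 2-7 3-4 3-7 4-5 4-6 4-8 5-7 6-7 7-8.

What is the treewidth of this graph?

4

A width-4 tree decomposition is:
Bags: B1 = {0, 1, 2, 4, 7}  B2 = {0, 1, 4, 6, 7}  B3 = {0, 1, 3, 4, 7}  B4 = {0, 1, 4, 5, 7}  B5 = {0, 1, 4, 7, 8}
Tree: B1–B2, B2–B3, B3–B4, B4–B5
Every bag has size at most 5, so the width is 5 − 1 = 4 and tw(G) ≤ 4. For the lower bound: the 5 vertex sets {0,2}, {6,7}, {1,3}, {4}, {5} are disjoint, each induces a connected subgraph, and every pair is joined by at least one edge of G. Contracting each set to a single vertex therefore yields K_{5} as a minor, and since treewidth is minor-monotone, tw(G) ≥ tw(K_{5}) = 4. The upper and lower bounds meet at 4, so that is the treewidth.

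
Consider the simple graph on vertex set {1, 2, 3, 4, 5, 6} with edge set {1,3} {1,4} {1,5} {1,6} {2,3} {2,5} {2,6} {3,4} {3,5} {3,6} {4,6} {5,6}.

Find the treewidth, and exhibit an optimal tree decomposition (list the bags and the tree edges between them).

The largest bag has 4 vertices, giving width 3; this decomposition certifies tw(G) ≤ 3. On the other hand G contains the 4-clique {1, 3, 4, 6}. A clique must lie in a single bag of any decomposition, so no decomposition can have width below 3. Hence tw(G) = 3 exactly.

Treewidth 3.
Bags: B1 = {1, 3, 4, 6}  B2 = {1, 3, 5, 6}  B3 = {2, 3, 5, 6}
Tree: B1–B2, B2–B3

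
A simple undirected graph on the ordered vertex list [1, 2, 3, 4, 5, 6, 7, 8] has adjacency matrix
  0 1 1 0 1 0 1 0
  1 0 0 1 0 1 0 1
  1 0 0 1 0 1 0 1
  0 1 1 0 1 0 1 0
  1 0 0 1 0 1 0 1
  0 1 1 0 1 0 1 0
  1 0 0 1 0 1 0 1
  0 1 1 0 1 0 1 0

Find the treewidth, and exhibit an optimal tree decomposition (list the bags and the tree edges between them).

Treewidth 4.
One such decomposition:
Bags: B1 = {1, 2, 3, 5, 7}  B2 = {2, 3, 5, 7, 8}  B3 = {2, 3, 5, 6, 7}  B4 = {2, 3, 4, 5, 7}
Tree: B1–B2, B2–B3, B3–B4

Each bag holds 5 vertices, so the decomposition has width 4, which upper-bounds the treewidth. For the lower bound: the 5 vertex sets {1,3}, {7,8}, {5,6}, {2}, {4} are disjoint, each induces a connected subgraph, and every pair is joined by at least one edge of G. Contracting each set to a single vertex therefore yields K_{5} as a minor, and since treewidth is minor-monotone, tw(G) ≥ tw(K_{5}) = 4. Therefore the treewidth is 4.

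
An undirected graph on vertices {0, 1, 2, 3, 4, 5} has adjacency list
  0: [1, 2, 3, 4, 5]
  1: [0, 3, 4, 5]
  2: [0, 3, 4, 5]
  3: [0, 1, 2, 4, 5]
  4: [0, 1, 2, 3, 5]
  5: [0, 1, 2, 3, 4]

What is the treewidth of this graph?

4

A width-4 tree decomposition is:
Bags: B1 = {0, 2, 3, 4, 5}  B2 = {0, 1, 3, 4, 5}
Tree: B1–B2
The largest bag has 5 vertices, giving width 4; this decomposition certifies tw(G) ≤ 4. Conversely, {0, 1, 3, 4, 5} is a clique of size 5, and the vertices of any clique must share a bag in every tree decomposition; so some bag has ≥ 5 vertices and tw(G) ≥ 4. The upper and lower bounds meet at 4, so that is the treewidth.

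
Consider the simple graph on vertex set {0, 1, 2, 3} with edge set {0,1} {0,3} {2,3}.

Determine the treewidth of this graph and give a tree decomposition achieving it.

Every bag has size at most 2, so the width is 2 − 1 = 1 and tw(G) ≤ 1. G has an edge, so its treewidth is at least 1. Combining the bounds, tw(G) = 1.

Treewidth 1.
Bags: B1 = {0, 1}  B2 = {0, 3}  B3 = {2, 3}
Tree: B1–B2, B2–B3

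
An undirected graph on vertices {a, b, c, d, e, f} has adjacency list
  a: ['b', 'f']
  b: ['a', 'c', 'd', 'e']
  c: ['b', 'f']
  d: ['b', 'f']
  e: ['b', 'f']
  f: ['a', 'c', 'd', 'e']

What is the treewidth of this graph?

2

A width-2 tree decomposition is:
Bags: B1 = {b, d, f}  B2 = {a, b, f}  B3 = {b, c, f}  B4 = {b, e, f}
Tree: B1–B2, B2–B3, B3–B4
The largest bag has 3 vertices, giving width 2; this decomposition certifies tw(G) ≤ 2. Since b–d–f–a–b is a cycle in G, G is not acyclic. Forests are exactly the graphs of treewidth ≤ 1, so tw(G) ≥ 2. Therefore the treewidth is 2.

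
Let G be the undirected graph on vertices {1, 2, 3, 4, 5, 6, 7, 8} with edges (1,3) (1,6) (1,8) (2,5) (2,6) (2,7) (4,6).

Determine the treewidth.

1

A width-1 tree decomposition is:
Bags: B1 = {2, 6}  B2 = {1, 6}  B3 = {1, 8}  B4 = {1, 3}  B5 = {2, 7}  B6 = {2, 5}  B7 = {4, 6}
Tree: B1–B2, B2–B3, B2–B4, B1–B5, B1–B6, B1–B7
The largest bag has 2 vertices, giving width 1; this decomposition certifies tw(G) ≤ 1. Since G has at least one edge (e.g. 2–6), it is not an edgeless graph, so tw(G) ≥ 1. Therefore the treewidth is 1.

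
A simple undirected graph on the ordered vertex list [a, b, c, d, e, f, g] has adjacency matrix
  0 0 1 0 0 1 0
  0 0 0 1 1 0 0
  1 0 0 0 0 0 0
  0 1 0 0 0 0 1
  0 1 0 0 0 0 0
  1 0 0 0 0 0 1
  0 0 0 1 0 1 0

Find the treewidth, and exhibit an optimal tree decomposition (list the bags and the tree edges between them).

Treewidth 1.
One such decomposition:
Bags: B1 = {a, c}  B2 = {a, f}  B3 = {f, g}  B4 = {d, g}  B5 = {b, d}  B6 = {b, e}
Tree: B1–B2, B2–B3, B3–B4, B4–B5, B5–B6

Each bag holds 2 vertices, so the decomposition has width 1, which upper-bounds the treewidth. Since G has at least one edge (e.g. c–a), it is not an edgeless graph, so tw(G) ≥ 1. Hence tw(G) = 1 exactly.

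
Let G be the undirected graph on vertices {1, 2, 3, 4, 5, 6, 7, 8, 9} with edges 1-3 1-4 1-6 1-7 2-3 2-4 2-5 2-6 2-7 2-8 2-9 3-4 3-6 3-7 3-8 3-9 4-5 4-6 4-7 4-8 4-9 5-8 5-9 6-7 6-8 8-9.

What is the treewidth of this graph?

4

A width-4 tree decomposition is:
Bags: B1 = {2, 3, 4, 6, 8}  B2 = {2, 3, 4, 8, 9}  B3 = {2, 4, 5, 8, 9}  B4 = {2, 3, 4, 6, 7}  B5 = {1, 3, 4, 6, 7}
Tree: B1–B2, B2–B3, B1–B4, B4–B5
Every bag has size at most 5, so the width is 5 − 1 = 4 and tw(G) ≤ 4. On the other hand G contains the 5-clique {1, 3, 4, 6, 7}. A clique must lie in a single bag of any decomposition, so no decomposition can have width below 4. Therefore the treewidth is 4.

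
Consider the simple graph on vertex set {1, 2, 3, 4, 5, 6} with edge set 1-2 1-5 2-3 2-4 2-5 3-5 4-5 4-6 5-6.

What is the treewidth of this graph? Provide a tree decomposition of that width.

Each bag holds 3 vertices, so the decomposition has width 2, which upper-bounds the treewidth. For the lower bound, the 3 vertices {1, 2, 5} are pairwise adjacent, and any tree decomposition puts a clique entirely inside one bag — forcing width ≥ 2. Hence tw(G) = 2 exactly.

Treewidth 2.
One optimal decomposition is:
Bags: B1 = {2, 4, 5}  B2 = {2, 3, 5}  B3 = {1, 2, 5}  B4 = {4, 5, 6}
Tree: B1–B2, B2–B3, B1–B4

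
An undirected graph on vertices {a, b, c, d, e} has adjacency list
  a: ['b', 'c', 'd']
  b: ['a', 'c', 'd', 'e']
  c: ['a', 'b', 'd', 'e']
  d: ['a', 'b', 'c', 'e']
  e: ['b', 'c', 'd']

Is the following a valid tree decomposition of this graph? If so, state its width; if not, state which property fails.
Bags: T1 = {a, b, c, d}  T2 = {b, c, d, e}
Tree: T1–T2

Yes; width 3.

Vertex coverage: the bags together contain {a, b, c, d, e}, the full vertex set. Edge coverage: each edge of G has both endpoints in at least one bag. Running intersection: for every vertex, the bags containing it form a connected subtree. All three properties hold, so this is a valid tree decomposition of width max|bag| − 1 = 3, and hence tw(G) ≤ 3.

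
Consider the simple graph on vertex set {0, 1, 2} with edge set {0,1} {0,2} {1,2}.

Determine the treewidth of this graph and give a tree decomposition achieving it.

Treewidth 2.
One such decomposition:
Bags: B1 = {0, 1, 2}
Tree: (single bag)

With just one bag of size 3, the width is 3 − 1 = 2, so tw(G) ≤ 2. On the other hand G contains the 3-clique {0, 1, 2}. A clique must lie in a single bag of any decomposition, so no decomposition can have width below 2. The upper and lower bounds meet at 2, so that is the treewidth.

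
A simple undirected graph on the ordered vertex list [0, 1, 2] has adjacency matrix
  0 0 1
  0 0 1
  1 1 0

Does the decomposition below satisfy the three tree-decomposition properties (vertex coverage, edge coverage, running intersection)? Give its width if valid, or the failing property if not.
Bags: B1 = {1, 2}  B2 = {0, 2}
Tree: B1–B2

Yes; width 1.

Checking the three conditions: (i) the bags cover all of {0, 1, 2}; (ii) for each edge, some bag contains both endpoints; (iii) the bags containing any fixed vertex form a subtree. All hold, so the decomposition is valid with width 2 − 1 = 1.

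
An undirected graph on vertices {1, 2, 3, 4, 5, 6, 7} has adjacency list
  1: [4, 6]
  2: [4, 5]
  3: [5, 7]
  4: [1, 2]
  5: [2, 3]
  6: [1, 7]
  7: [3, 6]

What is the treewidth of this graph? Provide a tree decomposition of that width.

Treewidth 2.
One optimal decomposition is:
Bags: B1 = {1, 2, 4}  B2 = {1, 2, 6}  B3 = {2, 6, 7}  B4 = {2, 3, 7}  B5 = {2, 3, 5}
Tree: B1–B2, B2–B3, B3–B4, B4–B5

The largest bag has 3 vertices, giving width 2; this decomposition certifies tw(G) ≤ 2. For the lower bound, G contains the cycle 2–4–1–6–7–3–5–2, so G is not a forest; only forests have treewidth ≤ 1, hence tw(G) ≥ 2. Therefore the treewidth is 2.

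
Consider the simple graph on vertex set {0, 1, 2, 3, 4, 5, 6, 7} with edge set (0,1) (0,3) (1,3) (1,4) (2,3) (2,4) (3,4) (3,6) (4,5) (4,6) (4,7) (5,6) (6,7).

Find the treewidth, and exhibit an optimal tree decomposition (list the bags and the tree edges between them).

Treewidth 2.
Bags: B1 = {3, 4, 6}  B2 = {1, 3, 4}  B3 = {2, 3, 4}  B4 = {4, 5, 6}  B5 = {4, 6, 7}  B6 = {0, 1, 3}
Tree: B1–B2, B1–B3, B1–B4, B4–B5, B2–B6

Every bag has size at most 3, so the width is 3 − 1 = 2 and tw(G) ≤ 2. On the other hand G contains the 3-clique {0, 1, 3}. A clique must lie in a single bag of any decomposition, so no decomposition can have width below 2. Combining the bounds, tw(G) = 2.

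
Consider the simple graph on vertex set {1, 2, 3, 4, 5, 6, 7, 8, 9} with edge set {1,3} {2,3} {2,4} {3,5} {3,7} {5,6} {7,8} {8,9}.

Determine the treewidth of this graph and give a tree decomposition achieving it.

Every bag has size at most 2, so the width is 2 − 1 = 1 and tw(G) ≤ 1. Since G has at least one edge (e.g. 3–7), it is not an edgeless graph, so tw(G) ≥ 1. Hence tw(G) = 1 exactly.

Treewidth 1.
Bags: B1 = {3, 7}  B2 = {7, 8}  B3 = {2, 3}  B4 = {8, 9}  B5 = {2, 4}  B6 = {3, 5}  B7 = {1, 3}  B8 = {5, 6}
Tree: B1–B2, B1–B3, B2–B4, B3–B5, B3–B6, B3–B7, B6–B8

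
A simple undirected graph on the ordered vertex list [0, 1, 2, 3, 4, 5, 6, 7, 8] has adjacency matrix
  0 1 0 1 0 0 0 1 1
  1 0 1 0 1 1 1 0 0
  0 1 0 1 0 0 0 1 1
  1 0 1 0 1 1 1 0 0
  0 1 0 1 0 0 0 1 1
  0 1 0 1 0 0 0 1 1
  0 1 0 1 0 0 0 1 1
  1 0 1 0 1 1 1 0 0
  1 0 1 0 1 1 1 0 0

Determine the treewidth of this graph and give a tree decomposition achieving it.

Each bag holds 5 vertices, so the decomposition has width 4, which upper-bounds the treewidth. For the lower bound: the 5 vertex sets {1,4}, {3,6}, {0,8}, {7}, {5} are disjoint, each induces a connected subgraph, and every pair is joined by at least one edge of G. Contracting each set to a single vertex therefore yields K_{5} as a minor, and since treewidth is minor-monotone, tw(G) ≥ tw(K_{5}) = 4. Combining the bounds, tw(G) = 4.

Treewidth 4.
Bags: B1 = {1, 3, 4, 7, 8}  B2 = {1, 3, 6, 7, 8}  B3 = {0, 1, 3, 7, 8}  B4 = {1, 3, 5, 7, 8}  B5 = {1, 2, 3, 7, 8}
Tree: B1–B2, B2–B3, B3–B4, B4–B5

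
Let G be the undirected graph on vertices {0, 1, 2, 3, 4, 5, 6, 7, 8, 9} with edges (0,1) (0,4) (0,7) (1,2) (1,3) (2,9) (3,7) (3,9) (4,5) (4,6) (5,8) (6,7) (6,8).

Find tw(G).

A width-2 tree decomposition is:
Bags: B1 = {5, 6, 8}  B2 = {4, 5, 6}  B3 = {4, 6, 7}  B4 = {0, 4, 7}  B5 = {0, 3, 7}  B6 = {0, 1, 3}  B7 = {1, 3, 9}  B8 = {1, 2, 9}
Tree: B1–B2, B2–B3, B3–B4, B4–B5, B5–B6, B6–B7, B7–B8
Each bag holds 3 vertices, so the decomposition has width 2, which upper-bounds the treewidth. The edges 8–5–4–6–8 form a cycle, so G is not a tree and its treewidth is at least 2. Hence tw(G) = 2 exactly.

2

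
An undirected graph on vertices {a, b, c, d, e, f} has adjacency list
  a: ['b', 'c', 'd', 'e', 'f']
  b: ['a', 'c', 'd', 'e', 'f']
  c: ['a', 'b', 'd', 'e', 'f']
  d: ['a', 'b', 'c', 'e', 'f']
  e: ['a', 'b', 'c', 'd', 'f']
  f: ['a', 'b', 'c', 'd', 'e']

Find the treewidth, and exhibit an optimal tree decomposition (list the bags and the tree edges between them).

Treewidth 5.
One optimal decomposition is:
Bags: B1 = {a, b, c, d, e, f}
Tree: (single bag)

A single bag containing all 6 vertices is trivially a valid decomposition of width 5. Conversely, {a, b, c, d, e, f} is a clique of size 6, and the vertices of any clique must share a bag in every tree decomposition; so some bag has ≥ 6 vertices and tw(G) ≥ 5. Hence tw(G) = 5 exactly.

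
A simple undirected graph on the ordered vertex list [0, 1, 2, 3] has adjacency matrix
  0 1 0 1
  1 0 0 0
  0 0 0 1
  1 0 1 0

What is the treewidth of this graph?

1

A width-1 tree decomposition is:
Bags: B1 = {2, 3}  B2 = {0, 3}  B3 = {0, 1}
Tree: B1–B2, B2–B3
The largest bag has 2 vertices, giving width 1; this decomposition certifies tw(G) ≤ 1. Since G has at least one edge (e.g. 2–3), it is not an edgeless graph, so tw(G) ≥ 1. Therefore the treewidth is 1.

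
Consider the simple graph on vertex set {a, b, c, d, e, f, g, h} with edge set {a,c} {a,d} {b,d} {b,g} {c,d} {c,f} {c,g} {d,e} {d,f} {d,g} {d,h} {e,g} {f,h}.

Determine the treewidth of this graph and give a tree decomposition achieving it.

Treewidth 2.
One optimal decomposition is:
Bags: B1 = {c, d, g}  B2 = {a, c, d}  B3 = {c, d, f}  B4 = {b, d, g}  B5 = {d, f, h}  B6 = {d, e, g}
Tree: B1–B2, B2–B3, B1–B4, B3–B5, B4–B6

The largest bag has 3 vertices, giving width 2; this decomposition certifies tw(G) ≤ 2. For the lower bound, the 3 vertices {d, e, g} are pairwise adjacent, and any tree decomposition puts a clique entirely inside one bag — forcing width ≥ 2. Therefore the treewidth is 2.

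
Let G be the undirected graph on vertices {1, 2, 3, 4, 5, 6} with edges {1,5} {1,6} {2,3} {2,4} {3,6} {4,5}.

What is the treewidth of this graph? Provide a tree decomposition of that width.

The largest bag has 3 vertices, giving width 2; this decomposition certifies tw(G) ≤ 2. The edges 6–1–5–4–2–3–6 form a cycle, so G is not a tree and its treewidth is at least 2. Therefore the treewidth is 2.

Treewidth 2.
Bags: B1 = {1, 5, 6}  B2 = {4, 5, 6}  B3 = {2, 4, 6}  B4 = {2, 3, 6}
Tree: B1–B2, B2–B3, B3–B4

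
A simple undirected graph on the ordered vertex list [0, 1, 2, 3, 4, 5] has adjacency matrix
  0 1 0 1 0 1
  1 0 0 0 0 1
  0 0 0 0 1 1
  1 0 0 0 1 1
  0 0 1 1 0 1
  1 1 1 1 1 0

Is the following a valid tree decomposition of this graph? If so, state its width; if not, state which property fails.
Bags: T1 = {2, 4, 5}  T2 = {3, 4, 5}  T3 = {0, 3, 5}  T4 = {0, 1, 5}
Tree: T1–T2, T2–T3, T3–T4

Checking the three conditions: (i) the bags cover all of {0, 1, 2, 3, 4, 5}; (ii) for each edge, some bag contains both endpoints; (iii) the bags containing any fixed vertex form a subtree. All hold, so the decomposition is valid with width 3 − 1 = 2.

Yes; width 2.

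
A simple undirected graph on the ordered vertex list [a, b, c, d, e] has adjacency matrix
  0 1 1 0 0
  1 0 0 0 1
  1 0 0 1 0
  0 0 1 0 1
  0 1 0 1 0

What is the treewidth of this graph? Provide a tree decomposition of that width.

Treewidth 2.
Bags: B1 = {a, c, d}  B2 = {a, b, d}  B3 = {b, d, e}
Tree: B1–B2, B2–B3

Every bag has size at most 3, so the width is 3 − 1 = 2 and tw(G) ≤ 2. Since d–c–a–b–e–d is a cycle in G, G is not acyclic. Forests are exactly the graphs of treewidth ≤ 1, so tw(G) ≥ 2. The upper and lower bounds meet at 2, so that is the treewidth.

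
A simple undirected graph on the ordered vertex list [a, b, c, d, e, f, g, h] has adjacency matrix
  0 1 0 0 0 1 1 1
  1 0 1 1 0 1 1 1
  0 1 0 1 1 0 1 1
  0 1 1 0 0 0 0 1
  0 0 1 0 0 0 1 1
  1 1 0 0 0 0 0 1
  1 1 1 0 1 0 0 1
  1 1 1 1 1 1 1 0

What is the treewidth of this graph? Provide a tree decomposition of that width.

Treewidth 3.
One such decomposition:
Bags: B1 = {c, e, g, h}  B2 = {b, c, g, h}  B3 = {b, c, d, h}  B4 = {a, b, g, h}  B5 = {a, b, f, h}
Tree: B1–B2, B2–B3, B2–B4, B4–B5

Each bag holds 4 vertices, so the decomposition has width 3, which upper-bounds the treewidth. For the lower bound, the 4 vertices {c, e, g, h} are pairwise adjacent, and any tree decomposition puts a clique entirely inside one bag — forcing width ≥ 3. Hence tw(G) = 3 exactly.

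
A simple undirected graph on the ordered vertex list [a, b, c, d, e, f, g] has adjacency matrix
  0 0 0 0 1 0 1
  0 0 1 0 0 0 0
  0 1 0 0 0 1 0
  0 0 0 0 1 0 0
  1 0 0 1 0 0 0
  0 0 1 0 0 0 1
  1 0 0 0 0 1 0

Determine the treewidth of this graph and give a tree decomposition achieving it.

Treewidth 1.
One optimal decomposition is:
Bags: B1 = {d, e}  B2 = {a, e}  B3 = {a, g}  B4 = {f, g}  B5 = {c, f}  B6 = {b, c}
Tree: B1–B2, B2–B3, B3–B4, B4–B5, B5–B6

Every bag has size at most 2, so the width is 2 − 1 = 1 and tw(G) ≤ 1. Since G has at least one edge (e.g. d–e), it is not an edgeless graph, so tw(G) ≥ 1. Combining the bounds, tw(G) = 1.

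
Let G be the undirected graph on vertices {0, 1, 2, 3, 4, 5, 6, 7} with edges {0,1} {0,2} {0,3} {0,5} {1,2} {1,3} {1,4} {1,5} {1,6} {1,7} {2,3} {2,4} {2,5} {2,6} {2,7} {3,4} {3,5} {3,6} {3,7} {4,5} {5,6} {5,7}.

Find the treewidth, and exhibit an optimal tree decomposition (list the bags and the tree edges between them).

Each bag holds 5 vertices, so the decomposition has width 4, which upper-bounds the treewidth. On the other hand G contains the 5-clique {0, 1, 2, 3, 5}. A clique must lie in a single bag of any decomposition, so no decomposition can have width below 4. The upper and lower bounds meet at 4, so that is the treewidth.

Treewidth 4.
One optimal decomposition is:
Bags: B1 = {0, 1, 2, 3, 5}  B2 = {1, 2, 3, 5, 7}  B3 = {1, 2, 3, 5, 6}  B4 = {1, 2, 3, 4, 5}
Tree: B1–B2, B2–B3, B3–B4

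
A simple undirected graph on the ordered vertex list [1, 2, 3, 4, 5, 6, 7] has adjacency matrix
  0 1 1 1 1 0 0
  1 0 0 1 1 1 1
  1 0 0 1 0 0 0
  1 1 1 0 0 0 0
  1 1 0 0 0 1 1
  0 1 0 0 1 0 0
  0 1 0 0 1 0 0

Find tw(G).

2

A width-2 tree decomposition is:
Bags: B1 = {1, 2, 5}  B2 = {1, 2, 4}  B3 = {2, 5, 6}  B4 = {1, 3, 4}  B5 = {2, 5, 7}
Tree: B1–B2, B1–B3, B2–B4, B3–B5
Each bag holds 3 vertices, so the decomposition has width 2, which upper-bounds the treewidth. Conversely, {1, 2, 4} is a clique of size 3, and the vertices of any clique must share a bag in every tree decomposition; so some bag has ≥ 3 vertices and tw(G) ≥ 2. Hence tw(G) = 2 exactly.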